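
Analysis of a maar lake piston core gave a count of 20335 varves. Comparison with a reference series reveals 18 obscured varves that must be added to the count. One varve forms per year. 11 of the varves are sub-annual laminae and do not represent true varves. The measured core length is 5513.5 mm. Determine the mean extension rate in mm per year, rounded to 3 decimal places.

After corrections the count is 20335 − 11 + 18 = 20342 varves.
Extension rate ≈ 5513.5 / 20342 = 0.271 mm per year.

0.271 mm per year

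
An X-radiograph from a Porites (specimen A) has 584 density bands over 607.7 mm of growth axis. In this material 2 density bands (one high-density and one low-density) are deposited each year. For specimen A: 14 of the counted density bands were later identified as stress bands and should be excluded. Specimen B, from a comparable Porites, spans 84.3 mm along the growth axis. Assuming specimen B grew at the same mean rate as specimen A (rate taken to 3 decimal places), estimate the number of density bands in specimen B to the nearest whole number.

Specimen A: after corrections the count is 584 − 14 = 570 density bands.
Specimen A: 570 density bands at 2 per year is 570 / 2 = 285 years.
A: Extension rate ≈ 607.7 / 285 = 2.132 mm/year.
For B, 84.3 / 2.132 = 39.54 years; at 2 density bands per year that is 39.54 × 2 ≈ 79 density bands.

79 density bands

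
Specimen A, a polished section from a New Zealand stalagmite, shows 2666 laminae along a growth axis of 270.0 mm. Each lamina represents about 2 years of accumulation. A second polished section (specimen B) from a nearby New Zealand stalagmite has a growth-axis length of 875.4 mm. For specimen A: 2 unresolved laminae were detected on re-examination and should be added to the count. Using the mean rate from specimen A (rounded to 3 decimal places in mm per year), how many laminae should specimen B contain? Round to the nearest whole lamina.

Specimen A: true lamina count = 2666 + 2 = 2668.
Specimen A: 2668 laminae at 2 years each span 2668 × 2 = 5336 years.
A: Mean rate = 270.0 mm / 5336 years ≈ 0.051 mm/year.
Specimen B: 875.4 mm / 0.051 mm per year = 17164.71 years; at 2 years per lamina that is 17164.71 / 2 ≈ 8582 laminae.

8582 laminae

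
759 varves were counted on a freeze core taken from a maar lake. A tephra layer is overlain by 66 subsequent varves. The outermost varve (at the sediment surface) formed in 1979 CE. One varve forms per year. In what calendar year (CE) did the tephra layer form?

1913 CE

66 varves post-date the tephra layer.
Counting back 66 years from 1979 CE places the tephra layer in 1979 − 66 = 1913 CE.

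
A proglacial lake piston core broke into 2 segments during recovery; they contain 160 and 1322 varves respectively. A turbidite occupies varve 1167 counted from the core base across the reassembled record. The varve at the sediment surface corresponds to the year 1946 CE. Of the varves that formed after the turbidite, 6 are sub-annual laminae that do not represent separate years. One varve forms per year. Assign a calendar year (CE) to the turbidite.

1637 CE

Total varves = 160 + 1322 = 1482.
1482 − 1167 = 315 varves lie beyond the turbidite toward the sediment surface.
Removing the 6 false varves leaves 315 − 6 = 309 true varves beyond the turbidite.
Counting back 309 years from 1946 CE places the turbidite in 1946 − 309 = 1637 CE.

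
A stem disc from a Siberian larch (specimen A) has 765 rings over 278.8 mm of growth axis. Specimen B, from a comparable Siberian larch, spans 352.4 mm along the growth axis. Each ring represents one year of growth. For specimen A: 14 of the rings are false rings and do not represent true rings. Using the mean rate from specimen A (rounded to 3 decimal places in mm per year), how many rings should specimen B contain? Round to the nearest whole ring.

950 rings

Specimen A: true ring count = 765 − 14 = 751.
A: Mean rate = 278.8 mm / 751 years ≈ 0.371 mm/year.
For B, 352.4 / 0.371 = 949.87 years ≈ 950 rings.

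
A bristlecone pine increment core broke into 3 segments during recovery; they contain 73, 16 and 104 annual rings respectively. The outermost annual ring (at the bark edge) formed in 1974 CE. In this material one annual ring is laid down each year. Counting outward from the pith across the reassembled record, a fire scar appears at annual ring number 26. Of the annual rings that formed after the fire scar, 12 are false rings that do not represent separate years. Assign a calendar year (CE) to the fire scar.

1819 CE

Total annual rings = 73 + 16 + 104 = 193.
Between annual ring 26 and the bark edge there are 193 − 26 = 167 annual rings.
Excluding 12 false annual rings: 167 − 12 = 155.
Counting back 155 years from 1974 CE places the fire scar in 1974 − 155 = 1819 CE.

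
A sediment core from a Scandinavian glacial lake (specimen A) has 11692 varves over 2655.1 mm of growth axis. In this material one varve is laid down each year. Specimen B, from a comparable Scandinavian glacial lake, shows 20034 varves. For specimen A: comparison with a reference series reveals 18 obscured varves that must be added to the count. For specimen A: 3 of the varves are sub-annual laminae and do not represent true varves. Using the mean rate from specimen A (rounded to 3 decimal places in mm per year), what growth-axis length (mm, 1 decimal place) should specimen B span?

Specimen A: after corrections the count is 11692 − 3 + 18 = 11707 varves.
A: Extension rate ≈ 2655.1 / 11707 = 0.227 mm/yr.
Length of B = 0.227 × 20034 = 4547.7 mm.

4547.7 mm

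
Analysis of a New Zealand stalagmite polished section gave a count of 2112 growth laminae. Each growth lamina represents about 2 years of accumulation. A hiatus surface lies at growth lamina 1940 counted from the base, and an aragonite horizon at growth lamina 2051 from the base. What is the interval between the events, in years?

222 years

2051 − 1940 = 111 growth laminae lie between the two events.
111 growth laminae at 2 years each span 111 × 2 = 222 years.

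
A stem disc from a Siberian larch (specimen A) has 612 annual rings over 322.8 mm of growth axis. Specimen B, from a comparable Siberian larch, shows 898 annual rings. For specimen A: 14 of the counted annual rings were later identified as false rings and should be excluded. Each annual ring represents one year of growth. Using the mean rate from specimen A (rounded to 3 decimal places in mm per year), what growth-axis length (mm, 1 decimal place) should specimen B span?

484.9 mm

Specimen A: adjusted count: 612 − 14 = 598 annual rings.
A: 322.8 mm over 598 years gives 322.8 / 598 ≈ 0.540 mm/year.
B's length ≈ 0.540 × 898 = 484.9 mm.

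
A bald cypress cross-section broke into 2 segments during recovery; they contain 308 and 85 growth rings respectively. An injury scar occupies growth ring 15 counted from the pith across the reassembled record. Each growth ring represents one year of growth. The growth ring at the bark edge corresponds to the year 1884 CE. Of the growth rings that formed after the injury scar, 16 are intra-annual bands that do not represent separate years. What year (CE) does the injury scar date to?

1522 CE

Total growth rings = 308 + 85 = 393.
Between growth ring 15 and the bark edge there are 393 − 15 = 378 growth rings.
Removing the 16 false growth rings leaves 378 − 16 = 362 true growth rings beyond the injury scar.
Counting back 362 years from 1884 CE places the injury scar in 1884 − 362 = 1522 CE.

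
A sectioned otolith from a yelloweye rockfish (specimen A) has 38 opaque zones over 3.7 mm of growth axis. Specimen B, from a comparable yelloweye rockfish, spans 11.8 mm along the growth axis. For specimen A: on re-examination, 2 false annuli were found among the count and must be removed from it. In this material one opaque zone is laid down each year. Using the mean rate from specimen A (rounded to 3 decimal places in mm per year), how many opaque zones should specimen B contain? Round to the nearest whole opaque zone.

115 opaque zones

Specimen A: correcting the raw count gives 38 − 2 = 36 true opaque zones.
A: 3.7 mm over 36 years gives 3.7 / 36 ≈ 0.103 mm/yr.
For B, 11.8 / 0.103 = 114.56 years ≈ 115 opaque zones.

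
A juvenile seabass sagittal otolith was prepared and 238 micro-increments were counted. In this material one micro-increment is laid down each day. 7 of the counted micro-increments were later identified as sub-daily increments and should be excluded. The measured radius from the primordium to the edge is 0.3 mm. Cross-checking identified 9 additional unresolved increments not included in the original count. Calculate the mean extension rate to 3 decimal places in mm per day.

0.001 mm per day

Correcting the raw count gives 238 − 7 + 9 = 240 true micro-increments.
Extension rate ≈ 0.3 / 240 = 0.001 mm per day.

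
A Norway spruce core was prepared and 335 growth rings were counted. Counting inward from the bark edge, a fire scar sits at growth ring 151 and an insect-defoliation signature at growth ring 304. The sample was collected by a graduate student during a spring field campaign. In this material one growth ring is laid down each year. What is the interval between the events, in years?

153 years

Separation: 304 − 151 = 153 growth rings.
At one growth ring per year, 153 years elapsed between them.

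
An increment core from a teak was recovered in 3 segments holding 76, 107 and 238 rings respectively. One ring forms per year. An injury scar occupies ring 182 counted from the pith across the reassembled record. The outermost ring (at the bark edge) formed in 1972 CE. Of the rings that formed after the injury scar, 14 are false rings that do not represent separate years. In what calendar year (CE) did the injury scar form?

Total rings = 76 + 107 + 238 = 421.
Between ring 182 and the bark edge there are 421 − 182 = 239 rings.
239 − 14 false = 225 true rings after the injury scar.
Counting back 225 years from 1972 CE places the injury scar in 1972 − 225 = 1747 CE.

1747 CE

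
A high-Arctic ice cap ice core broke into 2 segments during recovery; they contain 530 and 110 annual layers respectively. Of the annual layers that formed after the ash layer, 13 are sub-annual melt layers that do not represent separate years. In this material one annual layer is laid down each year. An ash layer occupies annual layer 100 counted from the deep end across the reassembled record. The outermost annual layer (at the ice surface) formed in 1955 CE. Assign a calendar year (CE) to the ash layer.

1428 CE

Total annual layers = 530 + 110 = 640.
The ash layer sits at annual layer 100 from the deep end, so 640 − 100 = 540 annual layers formed after it.
540 − 13 false = 527 true annual layers after the ash layer.
Counting back 527 years from 1955 CE places the ash layer in 1955 − 527 = 1428 CE.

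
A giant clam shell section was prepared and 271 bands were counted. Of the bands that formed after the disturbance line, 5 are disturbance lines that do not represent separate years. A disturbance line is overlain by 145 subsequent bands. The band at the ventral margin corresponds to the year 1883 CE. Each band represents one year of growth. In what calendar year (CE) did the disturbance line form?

1743 CE

There are 145 bands younger than the disturbance line.
145 − 5 false = 140 true bands after the disturbance line.
1883 − 140 = 1743 CE.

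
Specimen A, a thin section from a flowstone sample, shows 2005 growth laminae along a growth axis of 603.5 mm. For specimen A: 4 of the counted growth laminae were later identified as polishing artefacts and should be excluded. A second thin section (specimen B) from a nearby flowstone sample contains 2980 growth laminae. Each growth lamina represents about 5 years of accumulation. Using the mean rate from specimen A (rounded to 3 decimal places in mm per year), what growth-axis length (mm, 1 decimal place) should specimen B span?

894.0 mm

Specimen A: adjusted count: 2005 − 4 = 2001 growth laminae.
Specimen A: at 5 years per growth lamina, 2001 × 5 = 10005 years.
A: Extension rate ≈ 603.5 / 10005 = 0.060 mm/year.
Specimen B: 2980 growth laminae at 5 years each span 2980 × 5 = 14900 years. Length of B = 0.060 × 14900 = 894.0 mm.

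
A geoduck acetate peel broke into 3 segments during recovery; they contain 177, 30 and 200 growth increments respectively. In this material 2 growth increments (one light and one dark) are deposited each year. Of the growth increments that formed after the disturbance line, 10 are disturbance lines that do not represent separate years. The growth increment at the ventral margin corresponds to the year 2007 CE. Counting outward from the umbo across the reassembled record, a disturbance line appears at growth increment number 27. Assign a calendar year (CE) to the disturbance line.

Total growth increments = 177 + 30 + 200 = 407.
The disturbance line sits at growth increment 27 from the umbo, so 407 − 27 = 380 growth increments formed after it.
380 − 10 false = 370 true growth increments after the disturbance line.
Dividing by 2 growth increments per year: 370 / 2 = 185 years.
The growth increment at the ventral margin is 2007 CE, so the disturbance line dates to 2007 − 185 = 1822 CE.

1822 CE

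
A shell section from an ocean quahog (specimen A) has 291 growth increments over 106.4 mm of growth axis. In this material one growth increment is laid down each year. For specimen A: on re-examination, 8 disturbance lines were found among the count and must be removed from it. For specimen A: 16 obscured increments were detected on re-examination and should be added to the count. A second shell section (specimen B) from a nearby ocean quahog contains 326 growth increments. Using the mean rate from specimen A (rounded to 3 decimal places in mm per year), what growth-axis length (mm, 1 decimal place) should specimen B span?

116.1 mm

Specimen A: adjusted count: 291 − 8 + 16 = 299 growth increments.
A: Mean rate = 106.4 mm / 299 years ≈ 0.356 mm/yr.
B's length ≈ 0.356 × 326 = 116.1 mm.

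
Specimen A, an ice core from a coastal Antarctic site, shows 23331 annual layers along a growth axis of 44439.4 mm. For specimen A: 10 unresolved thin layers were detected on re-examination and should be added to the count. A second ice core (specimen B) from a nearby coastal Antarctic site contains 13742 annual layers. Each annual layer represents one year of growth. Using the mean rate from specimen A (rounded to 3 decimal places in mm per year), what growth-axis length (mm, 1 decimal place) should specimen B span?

Specimen A: true annual layer count = 23331 + 10 = 23341.
A: Mean rate = 44439.4 mm / 23341 years ≈ 1.904 mm per year.
For B, 1.904 mm/year × 13742 years = 26164.8 mm.

26164.8 mm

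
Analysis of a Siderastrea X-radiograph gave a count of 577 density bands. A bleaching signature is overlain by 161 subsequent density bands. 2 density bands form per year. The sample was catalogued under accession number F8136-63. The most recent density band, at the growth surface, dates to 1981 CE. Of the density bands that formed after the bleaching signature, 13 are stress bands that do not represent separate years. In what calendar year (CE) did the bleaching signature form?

1907 CE

There are 161 density bands younger than the bleaching signature.
161 − 13 false = 148 true density bands after the bleaching signature.
148 density bands at 2 per year is 148 / 2 = 74 years.
1981 − 74 = 1907 CE.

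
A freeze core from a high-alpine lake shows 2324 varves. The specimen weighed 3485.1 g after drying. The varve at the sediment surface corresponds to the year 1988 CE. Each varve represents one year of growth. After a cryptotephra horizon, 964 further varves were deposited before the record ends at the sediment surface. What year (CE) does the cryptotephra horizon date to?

964 varves post-date the cryptotephra horizon.
The varve at the sediment surface is 1988 CE, so the cryptotephra horizon dates to 1988 − 964 = 1024 CE.

1024 CE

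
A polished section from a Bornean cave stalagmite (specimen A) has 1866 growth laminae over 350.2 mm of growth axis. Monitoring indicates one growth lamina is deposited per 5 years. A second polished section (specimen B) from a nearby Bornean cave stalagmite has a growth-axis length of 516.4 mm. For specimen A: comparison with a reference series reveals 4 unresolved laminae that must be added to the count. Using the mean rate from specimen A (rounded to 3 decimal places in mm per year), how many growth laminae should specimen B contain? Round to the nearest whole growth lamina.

Specimen A: after corrections the count is 1866 + 4 = 1870 growth laminae.
Specimen A: at 5 years per growth lamina, 1870 × 5 = 9350 years.
A: Mean rate = 350.2 mm / 9350 years ≈ 0.037 mm/yr.
For B, 516.4 / 0.037 = 13956.76 years; at 5 years per growth lamina that is 13956.76 / 5 ≈ 2791 growth laminae.

2791 growth laminae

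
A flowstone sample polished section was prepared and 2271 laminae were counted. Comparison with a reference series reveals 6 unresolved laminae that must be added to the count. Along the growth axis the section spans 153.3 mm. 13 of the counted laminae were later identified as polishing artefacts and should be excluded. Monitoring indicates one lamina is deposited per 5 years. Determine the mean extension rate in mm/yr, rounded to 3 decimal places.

0.014 mm/yr

Correcting the raw count gives 2271 − 13 + 6 = 2264 true laminae.
At 5 years per lamina, 2264 × 5 = 11320 years.
Extension rate ≈ 153.3 / 11320 = 0.014 mm/yr.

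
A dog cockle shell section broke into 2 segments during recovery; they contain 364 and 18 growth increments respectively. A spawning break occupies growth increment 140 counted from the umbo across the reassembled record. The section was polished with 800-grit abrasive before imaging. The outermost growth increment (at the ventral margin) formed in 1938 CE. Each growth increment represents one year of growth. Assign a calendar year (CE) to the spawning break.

Total growth increments = 364 + 18 = 382.
382 − 140 = 242 growth increments lie beyond the spawning break toward the ventral margin.
Counting back 242 years from 1938 CE places the spawning break in 1938 − 242 = 1696 CE.

1696 CE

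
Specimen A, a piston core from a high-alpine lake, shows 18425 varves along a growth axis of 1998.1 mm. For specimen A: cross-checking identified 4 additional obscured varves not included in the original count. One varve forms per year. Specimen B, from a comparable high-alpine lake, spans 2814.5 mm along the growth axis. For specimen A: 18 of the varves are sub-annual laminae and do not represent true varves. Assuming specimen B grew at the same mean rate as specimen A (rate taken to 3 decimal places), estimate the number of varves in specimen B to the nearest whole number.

25821 varves

Specimen A: correcting the raw count gives 18425 − 18 + 4 = 18411 true varves.
A: Mean rate = 1998.1 mm / 18411 years ≈ 0.109 mm/yr.
For B, 2814.5 / 0.109 = 25821.10 years ≈ 25821 varves.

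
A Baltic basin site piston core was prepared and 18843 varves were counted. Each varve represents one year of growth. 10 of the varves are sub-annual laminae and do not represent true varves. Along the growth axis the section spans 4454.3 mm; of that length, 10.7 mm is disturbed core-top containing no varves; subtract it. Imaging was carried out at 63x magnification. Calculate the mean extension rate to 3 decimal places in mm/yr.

After corrections the count is 18843 − 10 = 18833 varves.
Net length = 4454.3 − 10.7 = 4443.6 mm.
Extension rate ≈ 4443.6 / 18833 = 0.236 mm/yr.

0.236 mm/yr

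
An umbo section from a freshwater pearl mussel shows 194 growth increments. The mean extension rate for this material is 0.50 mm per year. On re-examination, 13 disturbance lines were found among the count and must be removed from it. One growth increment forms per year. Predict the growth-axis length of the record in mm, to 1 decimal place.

Correcting the raw count gives 194 − 13 = 181 true growth increments.
181 years at 0.50 mm/year gives 0.50 × 181 = 90.5 mm.

90.5 mm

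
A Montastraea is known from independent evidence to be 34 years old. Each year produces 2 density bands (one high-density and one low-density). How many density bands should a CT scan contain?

68 density bands

34 years at 2 density bands per year gives 34 × 2 = 68 density bands.
So 68 density bands should be present.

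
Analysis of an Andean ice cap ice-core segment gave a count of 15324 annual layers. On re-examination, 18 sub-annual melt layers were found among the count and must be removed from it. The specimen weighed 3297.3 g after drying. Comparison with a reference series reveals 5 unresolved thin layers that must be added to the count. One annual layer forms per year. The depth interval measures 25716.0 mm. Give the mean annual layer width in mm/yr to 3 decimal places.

Correcting the raw count gives 15324 − 18 + 5 = 15311 true annual layers.
25716.0 mm over 15311 years gives 25716.0 / 15311 ≈ 1.680 mm/yr.

1.680 mm/yr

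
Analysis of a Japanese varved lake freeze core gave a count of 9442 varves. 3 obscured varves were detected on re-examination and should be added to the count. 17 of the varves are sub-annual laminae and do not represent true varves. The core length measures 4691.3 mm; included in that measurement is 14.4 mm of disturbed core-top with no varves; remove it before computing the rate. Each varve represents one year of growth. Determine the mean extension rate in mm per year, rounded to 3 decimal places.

After corrections the count is 9442 − 17 + 3 = 9428 varves.
Removing the 14.4 mm offcut leaves 4691.3 − 14.4 = 4676.9 mm.
Mean rate = 4676.9 mm / 9428 years ≈ 0.496 mm per year.

0.496 mm per year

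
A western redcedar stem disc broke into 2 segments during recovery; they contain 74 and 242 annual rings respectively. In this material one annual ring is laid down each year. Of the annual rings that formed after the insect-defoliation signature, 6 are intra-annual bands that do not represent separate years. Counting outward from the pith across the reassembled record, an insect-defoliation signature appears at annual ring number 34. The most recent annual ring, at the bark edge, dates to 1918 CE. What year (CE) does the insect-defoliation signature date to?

1642 CE

Total annual rings = 74 + 242 = 316.
Between annual ring 34 and the bark edge there are 316 − 34 = 282 annual rings.
Excluding 6 false annual rings: 282 − 6 = 276.
1918 − 276 = 1642 CE.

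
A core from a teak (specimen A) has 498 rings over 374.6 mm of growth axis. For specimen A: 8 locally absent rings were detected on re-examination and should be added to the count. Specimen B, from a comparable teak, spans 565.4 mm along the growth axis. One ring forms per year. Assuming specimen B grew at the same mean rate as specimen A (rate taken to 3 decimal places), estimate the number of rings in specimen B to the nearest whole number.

Specimen A: true ring count = 498 + 8 = 506.
A: 374.6 mm over 506 years gives 374.6 / 506 ≈ 0.740 mm/year.
B spans 565.4 / 0.740 = 764.05 years ≈ 764 rings.

764 rings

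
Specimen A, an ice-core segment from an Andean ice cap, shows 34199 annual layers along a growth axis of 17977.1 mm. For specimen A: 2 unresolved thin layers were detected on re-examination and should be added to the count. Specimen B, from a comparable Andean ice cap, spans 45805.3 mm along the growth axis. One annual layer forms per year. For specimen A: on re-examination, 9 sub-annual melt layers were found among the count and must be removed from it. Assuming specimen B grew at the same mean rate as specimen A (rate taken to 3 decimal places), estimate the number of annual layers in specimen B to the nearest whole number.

87082 annual layers

Specimen A: after corrections the count is 34199 − 9 + 2 = 34192 annual layers.
A: 17977.1 mm over 34192 years gives 17977.1 / 34192 ≈ 0.526 mm/yr.
Specimen B: 45805.3 mm / 0.526 mm per year = 87082.32 years ≈ 87082 annual layers.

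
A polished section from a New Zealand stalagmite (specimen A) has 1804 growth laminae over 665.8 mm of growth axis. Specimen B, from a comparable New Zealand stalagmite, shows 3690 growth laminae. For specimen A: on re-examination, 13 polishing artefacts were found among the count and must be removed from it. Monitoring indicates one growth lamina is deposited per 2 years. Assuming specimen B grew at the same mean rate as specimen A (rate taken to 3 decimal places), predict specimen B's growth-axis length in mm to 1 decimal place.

Specimen A: correcting the raw count gives 1804 − 13 = 1791 true growth laminae.
Specimen A: multiplying by 2 years per growth lamina: 1791 × 2 = 3582 years.
A: 665.8 mm over 3582 years gives 665.8 / 3582 ≈ 0.186 mm/yr.
Specimen B: 3690 growth laminae at 2 years each span 3690 × 2 = 7380 years. For B, 0.186 mm/year × 7380 years = 1372.7 mm.

1372.7 mm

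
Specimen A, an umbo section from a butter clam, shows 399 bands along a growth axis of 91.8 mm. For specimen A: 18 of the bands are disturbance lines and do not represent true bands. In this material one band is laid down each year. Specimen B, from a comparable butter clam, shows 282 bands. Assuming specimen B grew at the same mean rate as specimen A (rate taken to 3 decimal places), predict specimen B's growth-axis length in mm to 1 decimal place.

Specimen A: true band count = 399 − 18 = 381.
A: 91.8 mm over 381 years gives 91.8 / 381 ≈ 0.241 mm/year.
For B, 0.241 mm/year × 282 years = 68.0 mm.

68.0 mm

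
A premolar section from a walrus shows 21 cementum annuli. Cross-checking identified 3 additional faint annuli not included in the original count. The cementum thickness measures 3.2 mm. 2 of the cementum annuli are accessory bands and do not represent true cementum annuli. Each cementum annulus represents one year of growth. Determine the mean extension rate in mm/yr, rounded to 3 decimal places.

0.145 mm/yr

Correcting the raw count gives 21 − 2 + 3 = 22 true cementum annuli.
3.2 mm over 22 years gives 3.2 / 22 ≈ 0.145 mm/yr.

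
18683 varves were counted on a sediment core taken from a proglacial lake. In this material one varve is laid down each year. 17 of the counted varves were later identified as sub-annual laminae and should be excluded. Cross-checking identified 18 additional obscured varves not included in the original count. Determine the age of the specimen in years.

18684 years

True varve count = 18683 − 17 + 18 = 18684.
At one varve per year, that is 18684 years.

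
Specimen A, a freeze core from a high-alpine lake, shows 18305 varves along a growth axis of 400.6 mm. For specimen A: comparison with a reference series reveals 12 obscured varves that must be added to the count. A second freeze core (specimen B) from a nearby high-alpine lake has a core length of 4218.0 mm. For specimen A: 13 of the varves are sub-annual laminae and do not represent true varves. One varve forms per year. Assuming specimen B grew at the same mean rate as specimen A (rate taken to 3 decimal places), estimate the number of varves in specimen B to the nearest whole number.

Specimen A: after corrections the count is 18305 − 13 + 12 = 18304 varves.
A: 400.6 mm over 18304 years gives 400.6 / 18304 ≈ 0.022 mm/yr.
B spans 4218.0 / 0.022 = 191727.27 years ≈ 191727 varves.

191727 varves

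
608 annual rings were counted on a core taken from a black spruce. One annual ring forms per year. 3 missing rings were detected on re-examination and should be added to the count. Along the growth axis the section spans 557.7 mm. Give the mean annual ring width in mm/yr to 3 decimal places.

Correcting the raw count gives 608 + 3 = 611 true annual rings.
Extension rate ≈ 557.7 / 611 = 0.913 mm/yr.

0.913 mm/yr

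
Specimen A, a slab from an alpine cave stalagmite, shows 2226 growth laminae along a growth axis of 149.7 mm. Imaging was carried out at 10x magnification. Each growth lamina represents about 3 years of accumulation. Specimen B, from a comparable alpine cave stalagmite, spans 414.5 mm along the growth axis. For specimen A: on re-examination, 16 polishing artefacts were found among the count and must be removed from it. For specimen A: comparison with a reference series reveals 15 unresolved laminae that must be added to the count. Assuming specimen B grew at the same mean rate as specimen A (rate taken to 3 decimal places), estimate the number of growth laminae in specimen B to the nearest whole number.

Specimen A: after corrections the count is 2226 − 16 + 15 = 2225 growth laminae.
Specimen A: at 3 years per growth lamina, 2225 × 3 = 6675 years.
A: Extension rate ≈ 149.7 / 6675 = 0.022 mm/year.
Specimen B: 414.5 mm / 0.022 mm per year = 18840.91 years; at 3 years per growth lamina that is 18840.91 / 3 ≈ 6280 growth laminae.

6280 growth laminae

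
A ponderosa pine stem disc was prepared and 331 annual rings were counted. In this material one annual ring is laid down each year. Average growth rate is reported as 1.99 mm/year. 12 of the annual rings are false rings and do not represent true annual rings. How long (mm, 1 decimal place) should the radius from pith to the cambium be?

634.8 mm

Adjusted count: 331 − 12 = 319 annual rings.
Length ≈ 1.99 × 319 = 634.8 mm.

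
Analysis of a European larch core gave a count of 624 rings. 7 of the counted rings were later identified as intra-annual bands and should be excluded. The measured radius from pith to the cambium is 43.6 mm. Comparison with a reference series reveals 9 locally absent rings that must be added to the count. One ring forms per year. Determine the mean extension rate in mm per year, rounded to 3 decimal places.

True ring count = 624 − 7 + 9 = 626.
Mean rate = 43.6 mm / 626 years ≈ 0.070 mm per year.

0.070 mm per year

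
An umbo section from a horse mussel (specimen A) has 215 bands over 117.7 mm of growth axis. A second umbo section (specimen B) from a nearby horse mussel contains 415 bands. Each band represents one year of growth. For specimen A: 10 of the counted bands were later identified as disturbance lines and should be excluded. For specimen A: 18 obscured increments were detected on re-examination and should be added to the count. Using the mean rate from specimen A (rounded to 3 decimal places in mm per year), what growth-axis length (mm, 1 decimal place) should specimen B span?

Specimen A: true band count = 215 − 10 + 18 = 223.
A: Extension rate ≈ 117.7 / 223 = 0.528 mm/year.
Length of B = 0.528 × 415 = 219.1 mm.

219.1 mm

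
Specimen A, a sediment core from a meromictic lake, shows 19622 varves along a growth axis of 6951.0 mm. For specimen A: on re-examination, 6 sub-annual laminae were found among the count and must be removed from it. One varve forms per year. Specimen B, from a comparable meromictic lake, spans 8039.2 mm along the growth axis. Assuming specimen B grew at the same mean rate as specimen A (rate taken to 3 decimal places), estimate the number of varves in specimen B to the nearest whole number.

Specimen A: correcting the raw count gives 19622 − 6 = 19616 true varves.
A: Extension rate ≈ 6951.0 / 19616 = 0.354 mm/yr.
Specimen B: 8039.2 mm / 0.354 mm per year = 22709.60 years ≈ 22710 varves.

22710 varves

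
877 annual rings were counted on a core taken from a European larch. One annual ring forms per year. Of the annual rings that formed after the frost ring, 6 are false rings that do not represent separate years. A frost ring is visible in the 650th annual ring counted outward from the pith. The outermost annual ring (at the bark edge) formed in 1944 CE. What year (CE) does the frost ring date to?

877 − 650 = 227 annual rings lie beyond the frost ring toward the bark edge.
Removing the 6 false annual rings leaves 227 − 6 = 221 true annual rings beyond the frost ring.
The annual ring at the bark edge is 1944 CE, so the frost ring dates to 1944 − 221 = 1723 CE.

1723 CE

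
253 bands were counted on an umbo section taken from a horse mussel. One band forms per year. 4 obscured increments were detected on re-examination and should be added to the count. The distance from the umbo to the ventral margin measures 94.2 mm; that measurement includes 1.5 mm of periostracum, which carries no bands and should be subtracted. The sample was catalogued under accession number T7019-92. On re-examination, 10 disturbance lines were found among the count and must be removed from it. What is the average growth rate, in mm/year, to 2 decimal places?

0.38 mm/year

After corrections the count is 253 − 10 + 4 = 247 bands.
Removing the 1.5 mm offcut leaves 94.2 − 1.5 = 92.7 mm.
Mean rate = 92.7 mm / 247 years ≈ 0.38 mm/year.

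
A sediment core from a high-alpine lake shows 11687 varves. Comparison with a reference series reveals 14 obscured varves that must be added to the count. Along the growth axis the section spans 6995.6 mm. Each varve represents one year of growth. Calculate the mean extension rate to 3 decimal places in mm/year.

After corrections the count is 11687 + 14 = 11701 varves.
Extension rate ≈ 6995.6 / 11701 = 0.598 mm/year.

0.598 mm/year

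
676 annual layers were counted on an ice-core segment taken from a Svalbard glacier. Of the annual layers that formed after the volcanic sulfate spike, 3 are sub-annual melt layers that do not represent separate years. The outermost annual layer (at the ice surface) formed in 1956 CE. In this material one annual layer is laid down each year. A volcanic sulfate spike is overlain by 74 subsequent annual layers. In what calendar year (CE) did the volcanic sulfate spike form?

There are 74 annual layers younger than the volcanic sulfate spike.
Removing the 3 false annual layers leaves 74 − 3 = 71 true annual layers beyond the volcanic sulfate spike.
The annual layer at the ice surface is 1956 CE, so the volcanic sulfate spike dates to 1956 − 71 = 1885 CE.

1885 CE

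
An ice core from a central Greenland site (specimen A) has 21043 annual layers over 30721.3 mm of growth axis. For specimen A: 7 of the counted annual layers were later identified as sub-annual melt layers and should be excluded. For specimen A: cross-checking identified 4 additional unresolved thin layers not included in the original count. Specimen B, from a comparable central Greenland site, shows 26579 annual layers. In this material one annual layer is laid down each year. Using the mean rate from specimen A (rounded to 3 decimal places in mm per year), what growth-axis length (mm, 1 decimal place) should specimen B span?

Specimen A: after corrections the count is 21043 − 7 + 4 = 21040 annual layers.
A: Extension rate ≈ 30721.3 / 21040 = 1.460 mm/year.
B's length ≈ 1.460 × 26579 = 38805.3 mm.

38805.3 mm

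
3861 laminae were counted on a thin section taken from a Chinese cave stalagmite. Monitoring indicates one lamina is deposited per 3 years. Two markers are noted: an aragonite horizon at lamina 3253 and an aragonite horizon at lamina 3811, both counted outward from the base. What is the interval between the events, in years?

The two markers are separated by 3811 − 3253 = 558 laminae.
At 3 years per lamina, 558 × 3 = 1674 years.

1674 years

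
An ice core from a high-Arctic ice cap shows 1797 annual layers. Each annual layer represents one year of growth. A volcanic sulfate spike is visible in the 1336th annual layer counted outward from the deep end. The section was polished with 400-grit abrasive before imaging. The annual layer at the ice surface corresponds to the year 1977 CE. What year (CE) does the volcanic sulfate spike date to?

1516 CE

The volcanic sulfate spike sits at annual layer 1336 from the deep end, so 1797 − 1336 = 461 annual layers formed after it.
1977 − 461 = 1516 CE.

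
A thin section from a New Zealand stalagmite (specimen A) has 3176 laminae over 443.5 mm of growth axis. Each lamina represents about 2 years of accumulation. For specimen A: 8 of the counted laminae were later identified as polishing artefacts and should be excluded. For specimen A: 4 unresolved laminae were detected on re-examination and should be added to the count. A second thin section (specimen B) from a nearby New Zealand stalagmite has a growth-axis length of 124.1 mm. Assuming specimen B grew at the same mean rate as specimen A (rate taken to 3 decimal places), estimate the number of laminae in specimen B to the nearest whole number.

Specimen A: correcting the raw count gives 3176 − 8 + 4 = 3172 true laminae.
Specimen A: multiplying by 2 years per lamina: 3172 × 2 = 6344 years.
A: Extension rate ≈ 443.5 / 6344 = 0.070 mm/yr.
Specimen B: 124.1 mm / 0.070 mm per year = 1772.86 years; at 2 years per lamina that is 1772.86 / 2 ≈ 886 laminae.

886 laminae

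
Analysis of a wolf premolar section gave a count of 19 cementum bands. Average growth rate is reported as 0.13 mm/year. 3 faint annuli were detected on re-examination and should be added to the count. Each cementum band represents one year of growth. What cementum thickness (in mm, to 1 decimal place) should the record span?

True cementum band count = 19 + 3 = 22.
Length ≈ 0.13 × 22 = 2.9 mm.

2.9 mm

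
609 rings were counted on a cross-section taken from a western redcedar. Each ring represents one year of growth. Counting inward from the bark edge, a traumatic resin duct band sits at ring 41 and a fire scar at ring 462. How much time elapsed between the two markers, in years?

462 − 41 = 421 rings lie between the two events.
At one ring per year, 421 years elapsed between them.

421 yr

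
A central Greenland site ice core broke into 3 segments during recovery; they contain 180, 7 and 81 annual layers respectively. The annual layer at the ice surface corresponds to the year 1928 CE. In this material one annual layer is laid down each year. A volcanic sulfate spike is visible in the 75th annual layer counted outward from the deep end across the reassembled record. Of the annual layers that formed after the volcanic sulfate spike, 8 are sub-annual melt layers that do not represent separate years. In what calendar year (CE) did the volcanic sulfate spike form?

1743 CE

Total annual layers = 180 + 7 + 81 = 268.
Between annual layer 75 and the ice surface there are 268 − 75 = 193 annual layers.
Removing the 8 false annual layers leaves 193 − 8 = 185 true annual layers beyond the volcanic sulfate spike.
Counting back 185 years from 1928 CE places the volcanic sulfate spike in 1928 − 185 = 1743 CE.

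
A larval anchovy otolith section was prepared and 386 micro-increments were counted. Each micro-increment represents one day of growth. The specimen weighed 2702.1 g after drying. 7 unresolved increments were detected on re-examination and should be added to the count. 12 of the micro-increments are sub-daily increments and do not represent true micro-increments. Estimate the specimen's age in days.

True micro-increment count = 386 − 12 + 7 = 381.
One micro-increment per day makes the duration 381 days.

381 d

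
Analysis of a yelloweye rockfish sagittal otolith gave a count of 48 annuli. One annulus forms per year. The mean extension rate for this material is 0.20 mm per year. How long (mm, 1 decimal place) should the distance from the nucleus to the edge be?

48 years of growth are recorded.
48 years at 0.20 mm/year gives 0.20 × 48 = 9.6 mm.

9.6 mm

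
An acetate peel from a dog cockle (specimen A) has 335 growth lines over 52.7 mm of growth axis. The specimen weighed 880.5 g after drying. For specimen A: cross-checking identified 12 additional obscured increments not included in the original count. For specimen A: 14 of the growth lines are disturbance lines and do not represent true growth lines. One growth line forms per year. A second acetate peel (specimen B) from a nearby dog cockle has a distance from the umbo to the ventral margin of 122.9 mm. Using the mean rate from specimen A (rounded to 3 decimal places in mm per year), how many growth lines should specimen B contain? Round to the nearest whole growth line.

778 growth lines

Specimen A: after corrections the count is 335 − 14 + 12 = 333 growth lines.
A: Mean rate = 52.7 mm / 333 years ≈ 0.158 mm/year.
B spans 122.9 / 0.158 = 777.85 years ≈ 778 growth lines.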